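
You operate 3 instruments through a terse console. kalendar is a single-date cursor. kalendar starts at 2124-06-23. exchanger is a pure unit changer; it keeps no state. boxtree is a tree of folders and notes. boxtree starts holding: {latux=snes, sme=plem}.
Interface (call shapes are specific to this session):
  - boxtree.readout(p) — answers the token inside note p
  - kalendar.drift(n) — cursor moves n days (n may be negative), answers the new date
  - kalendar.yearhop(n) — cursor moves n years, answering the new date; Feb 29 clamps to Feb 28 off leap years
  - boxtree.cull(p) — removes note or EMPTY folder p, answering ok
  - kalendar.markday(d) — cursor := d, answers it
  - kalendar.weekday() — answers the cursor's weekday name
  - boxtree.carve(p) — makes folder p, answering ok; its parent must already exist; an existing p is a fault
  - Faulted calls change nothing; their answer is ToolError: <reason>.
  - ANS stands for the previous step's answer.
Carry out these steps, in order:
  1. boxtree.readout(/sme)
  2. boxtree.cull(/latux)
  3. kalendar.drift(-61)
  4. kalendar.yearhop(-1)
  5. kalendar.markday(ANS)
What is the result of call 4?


Answer: 2123-04-23

Derivation:
Next I call readout passing p='/sme': plem.
Then cull passing p='/latux', → ok.
Next I call drift passing n='-61': 2124-04-23.
I run yearhop passing n='-1', yielding 2123-04-23.
I invoke markday passing d='ANS', and get 2123-04-23.


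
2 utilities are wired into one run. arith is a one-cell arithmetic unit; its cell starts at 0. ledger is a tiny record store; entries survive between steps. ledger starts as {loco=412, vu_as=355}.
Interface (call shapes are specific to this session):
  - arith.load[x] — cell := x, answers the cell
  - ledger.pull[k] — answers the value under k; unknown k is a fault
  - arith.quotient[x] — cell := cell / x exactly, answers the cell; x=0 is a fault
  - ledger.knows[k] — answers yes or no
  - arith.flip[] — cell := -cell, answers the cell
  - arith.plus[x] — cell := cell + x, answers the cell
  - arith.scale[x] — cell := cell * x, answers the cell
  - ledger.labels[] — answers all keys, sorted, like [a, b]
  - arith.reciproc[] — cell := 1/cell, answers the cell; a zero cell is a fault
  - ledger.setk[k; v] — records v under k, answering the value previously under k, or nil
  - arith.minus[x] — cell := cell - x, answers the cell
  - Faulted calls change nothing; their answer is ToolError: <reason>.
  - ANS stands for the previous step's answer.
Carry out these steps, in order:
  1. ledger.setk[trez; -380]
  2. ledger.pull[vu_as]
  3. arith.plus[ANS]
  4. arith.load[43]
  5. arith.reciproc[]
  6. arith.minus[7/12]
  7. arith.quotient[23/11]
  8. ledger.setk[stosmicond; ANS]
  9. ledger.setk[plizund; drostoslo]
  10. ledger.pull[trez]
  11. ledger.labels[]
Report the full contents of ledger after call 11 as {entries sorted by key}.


-- setk(trez, -380) == nil
-- pull(vu_as) == 355
-- plus(ANS) == 355
-- load(43) == 43
-- reciproc() == 1/43
-- minus(7/12) == -289/516
-- quotient(23/11) == -3179/11868
-- setk(stosmicond, ANS) == nil
-- setk(plizund, drostoslo) == nil
-- pull(trez) == -380
-- labels() == [loco, plizund, stosmicond, trez, vu_as]

Answer: {loco=412, plizund=drostoslo, stosmicond=-3179/11868, trez=-380, vu_as=355}


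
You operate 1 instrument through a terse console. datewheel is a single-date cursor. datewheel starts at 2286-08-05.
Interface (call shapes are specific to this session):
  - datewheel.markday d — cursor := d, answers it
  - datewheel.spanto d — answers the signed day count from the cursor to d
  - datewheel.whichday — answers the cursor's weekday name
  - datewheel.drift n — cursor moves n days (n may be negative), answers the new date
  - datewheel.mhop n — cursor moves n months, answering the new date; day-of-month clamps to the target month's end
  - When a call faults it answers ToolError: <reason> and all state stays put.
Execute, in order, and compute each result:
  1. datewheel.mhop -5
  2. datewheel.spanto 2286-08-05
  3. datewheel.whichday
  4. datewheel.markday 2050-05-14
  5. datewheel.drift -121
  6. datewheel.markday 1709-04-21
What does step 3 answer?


Answer: Friday

Derivation:
CALL datewheel.mhop[n→-5]
RET  2286-03-05
CALL datewheel.spanto[d→2286-08-05]
RET  153
CALL datewheel.whichday[]
RET  Friday
CALL datewheel.markday[d→2050-05-14]
RET  2050-05-14
CALL datewheel.drift[n→-121]
RET  2050-01-13
CALL datewheel.markday[d→1709-04-21]
RET  1709-04-21


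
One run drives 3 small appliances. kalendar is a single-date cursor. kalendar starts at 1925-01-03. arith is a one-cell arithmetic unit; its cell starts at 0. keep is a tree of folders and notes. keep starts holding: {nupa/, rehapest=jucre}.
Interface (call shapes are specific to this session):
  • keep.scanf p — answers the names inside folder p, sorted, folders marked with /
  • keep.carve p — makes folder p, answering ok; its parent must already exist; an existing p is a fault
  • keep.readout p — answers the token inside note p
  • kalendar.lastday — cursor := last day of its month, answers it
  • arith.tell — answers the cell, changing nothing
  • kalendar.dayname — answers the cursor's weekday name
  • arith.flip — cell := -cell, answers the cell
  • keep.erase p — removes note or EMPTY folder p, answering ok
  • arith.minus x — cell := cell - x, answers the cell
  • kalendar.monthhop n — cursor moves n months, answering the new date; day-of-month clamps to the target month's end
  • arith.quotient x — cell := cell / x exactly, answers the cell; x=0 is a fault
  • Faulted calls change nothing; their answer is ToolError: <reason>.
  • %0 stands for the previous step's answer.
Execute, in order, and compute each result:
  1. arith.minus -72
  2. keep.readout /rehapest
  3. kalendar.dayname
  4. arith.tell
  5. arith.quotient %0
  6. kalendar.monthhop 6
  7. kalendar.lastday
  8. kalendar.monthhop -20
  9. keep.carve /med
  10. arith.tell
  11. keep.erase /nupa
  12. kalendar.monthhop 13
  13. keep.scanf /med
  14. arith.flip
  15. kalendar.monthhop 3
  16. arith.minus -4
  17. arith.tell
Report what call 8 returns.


Answer: 1923-11-30

Derivation:
I run arith.minus on x=-72, yielding 72.
Now I run keep.readout on p=/rehapest, and observe jucre.
Using kalendar.dayname, giving Saturday.
I call arith.tell, → 72.
Invoking arith.quotient on x=%0, → 1.
I call kalendar.monthhop on n=6, — result: 1925-07-03.
I run kalendar.lastday: 1925-07-31.
I use kalendar.monthhop on n=-20, and see 1923-11-30.
I try keep.carve on p=/med, and see ok.
Then arith.tell, and observe 1.
Using keep.erase on p=/nupa, and observe ok.
Then kalendar.monthhop on n=13, and get 1924-12-30.
I call keep.scanf on p=/med, → [].
Invoking arith.flip, giving -1.
Calling kalendar.monthhop on n=3, yielding 1925-03-30.
I invoke arith.minus on x=-4, and observe 3.
I run arith.tell, → 3.


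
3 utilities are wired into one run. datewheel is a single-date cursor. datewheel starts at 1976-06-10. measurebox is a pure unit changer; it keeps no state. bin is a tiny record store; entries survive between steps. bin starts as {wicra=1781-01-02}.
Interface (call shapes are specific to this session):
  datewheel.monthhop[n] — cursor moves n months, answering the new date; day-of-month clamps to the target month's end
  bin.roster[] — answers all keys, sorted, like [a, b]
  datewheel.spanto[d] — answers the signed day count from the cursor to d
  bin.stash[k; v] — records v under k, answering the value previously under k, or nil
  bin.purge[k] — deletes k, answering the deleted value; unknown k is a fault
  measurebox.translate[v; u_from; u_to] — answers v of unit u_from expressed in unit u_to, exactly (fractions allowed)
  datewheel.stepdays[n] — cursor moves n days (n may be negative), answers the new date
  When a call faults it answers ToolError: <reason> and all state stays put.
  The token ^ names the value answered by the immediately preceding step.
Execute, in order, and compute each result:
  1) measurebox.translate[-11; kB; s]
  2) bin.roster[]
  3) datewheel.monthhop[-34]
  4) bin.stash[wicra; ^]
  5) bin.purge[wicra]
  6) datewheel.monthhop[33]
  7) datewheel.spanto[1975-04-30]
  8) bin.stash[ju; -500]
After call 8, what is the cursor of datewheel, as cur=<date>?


Answer: cur=1976-05-10

Derivation:
[in] measurebox.translate v→-11 u_from→kB u_to→s
:: ToolError: incompatible units
[in] bin.roster
:: [wicra]
[in] datewheel.monthhop n→-34
:: 1973-08-10
[in] bin.stash k→wicra v→^
:: 1781-01-02
[in] bin.purge k→wicra
:: 1973-08-10
[in] datewheel.monthhop n→33
:: 1976-05-10
[in] datewheel.spanto d→1975-04-30
:: -376
[in] bin.stash k→ju v→-500
:: nil


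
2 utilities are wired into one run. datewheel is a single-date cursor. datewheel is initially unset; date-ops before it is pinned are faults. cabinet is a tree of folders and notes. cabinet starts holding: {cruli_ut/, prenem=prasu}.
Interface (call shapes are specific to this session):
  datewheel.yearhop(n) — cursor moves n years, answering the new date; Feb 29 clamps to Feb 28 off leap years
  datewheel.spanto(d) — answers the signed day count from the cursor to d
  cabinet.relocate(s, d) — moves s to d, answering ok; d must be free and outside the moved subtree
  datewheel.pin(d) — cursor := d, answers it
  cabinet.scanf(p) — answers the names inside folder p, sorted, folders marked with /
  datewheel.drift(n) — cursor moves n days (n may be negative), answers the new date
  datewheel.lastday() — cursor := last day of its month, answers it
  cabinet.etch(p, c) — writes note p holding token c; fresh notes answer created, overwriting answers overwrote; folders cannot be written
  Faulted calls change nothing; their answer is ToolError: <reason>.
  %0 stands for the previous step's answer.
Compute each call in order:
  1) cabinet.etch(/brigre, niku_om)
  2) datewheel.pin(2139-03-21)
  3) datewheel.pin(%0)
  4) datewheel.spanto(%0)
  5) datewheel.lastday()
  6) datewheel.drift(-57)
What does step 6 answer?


> cabinet.etch p: /brigre c: niku_om
= created
> datewheel.pin d: 2139-03-21
= 2139-03-21
> datewheel.pin d: %0
= 2139-03-21
> datewheel.spanto d: %0
= 0
> datewheel.lastday
= 2139-03-31
> datewheel.drift n: -57
= 2139-02-02

Answer: 2139-02-02


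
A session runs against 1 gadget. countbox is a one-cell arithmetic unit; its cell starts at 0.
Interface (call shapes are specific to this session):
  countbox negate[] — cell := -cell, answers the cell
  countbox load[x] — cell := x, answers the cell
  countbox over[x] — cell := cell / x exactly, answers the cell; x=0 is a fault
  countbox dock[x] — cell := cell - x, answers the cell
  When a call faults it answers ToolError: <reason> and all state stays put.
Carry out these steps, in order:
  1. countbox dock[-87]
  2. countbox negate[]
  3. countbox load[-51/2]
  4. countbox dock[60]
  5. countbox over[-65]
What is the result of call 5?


Answer: 171/130

Derivation:
# countbox dock(x: -87) => 87
# countbox negate() => -87
# countbox load(x: -51/2) => -51/2
# countbox dock(x: 60) => -171/2
# countbox over(x: -65) => 171/130


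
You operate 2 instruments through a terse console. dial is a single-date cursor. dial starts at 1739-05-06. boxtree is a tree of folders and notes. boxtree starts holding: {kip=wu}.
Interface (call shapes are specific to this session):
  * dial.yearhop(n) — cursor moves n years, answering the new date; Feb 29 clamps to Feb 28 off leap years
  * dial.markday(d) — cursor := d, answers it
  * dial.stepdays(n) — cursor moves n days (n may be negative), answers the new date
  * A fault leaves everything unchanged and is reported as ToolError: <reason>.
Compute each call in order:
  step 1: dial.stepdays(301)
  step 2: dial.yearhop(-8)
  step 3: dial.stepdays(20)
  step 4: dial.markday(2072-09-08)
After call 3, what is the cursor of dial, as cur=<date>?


Answer: cur=1732-03-22

Derivation:
-> dial.stepdays(n=301)
<- 1740-03-02
-> dial.yearhop(n=-8)
<- 1732-03-02
-> dial.stepdays(n=20)
<- 1732-03-22
-> dial.markday(d=2072-09-08)
<- 2072-09-08


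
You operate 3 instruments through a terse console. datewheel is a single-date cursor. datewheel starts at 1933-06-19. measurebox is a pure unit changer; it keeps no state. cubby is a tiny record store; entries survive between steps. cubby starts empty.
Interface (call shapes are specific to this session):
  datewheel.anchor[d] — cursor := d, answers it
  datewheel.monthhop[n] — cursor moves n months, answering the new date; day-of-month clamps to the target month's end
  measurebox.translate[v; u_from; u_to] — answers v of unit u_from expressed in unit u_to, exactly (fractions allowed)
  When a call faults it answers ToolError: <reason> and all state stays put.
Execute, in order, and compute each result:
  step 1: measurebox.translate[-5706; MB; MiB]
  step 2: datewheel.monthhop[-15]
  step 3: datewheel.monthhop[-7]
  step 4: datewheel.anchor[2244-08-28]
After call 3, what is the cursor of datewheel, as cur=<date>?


Answer: cur=1931-08-19

Derivation:
Act: translate[-5706; MB; MiB]
Obs: -44578125/8192
Act: monthhop[-15]
Obs: 1932-03-19
Act: monthhop[-7]
Obs: 1931-08-19
Act: anchor[2244-08-28]
Obs: 2244-08-28


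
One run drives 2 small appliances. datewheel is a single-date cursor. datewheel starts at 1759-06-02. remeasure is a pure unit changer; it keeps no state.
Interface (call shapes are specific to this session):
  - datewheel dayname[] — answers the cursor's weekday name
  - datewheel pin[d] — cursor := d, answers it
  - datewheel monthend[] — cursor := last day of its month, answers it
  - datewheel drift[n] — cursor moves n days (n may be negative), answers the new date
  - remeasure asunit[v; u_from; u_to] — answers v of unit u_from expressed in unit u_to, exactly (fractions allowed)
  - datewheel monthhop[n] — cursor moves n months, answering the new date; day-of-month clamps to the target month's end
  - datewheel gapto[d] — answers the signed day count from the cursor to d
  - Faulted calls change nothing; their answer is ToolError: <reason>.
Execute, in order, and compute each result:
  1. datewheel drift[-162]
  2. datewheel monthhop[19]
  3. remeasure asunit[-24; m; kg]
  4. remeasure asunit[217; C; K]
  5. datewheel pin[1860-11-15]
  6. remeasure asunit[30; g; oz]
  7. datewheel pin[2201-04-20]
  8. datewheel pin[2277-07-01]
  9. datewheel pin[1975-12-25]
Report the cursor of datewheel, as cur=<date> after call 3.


·→ datewheel drift(-162)
·← 1758-12-22
·→ datewheel monthhop(19)
·← 1760-07-22
·→ remeasure asunit(-24, m, kg)
·← ToolError: incompatible units
·→ remeasure asunit(217, C, K)
·← 9803/20
·→ datewheel pin(1860-11-15)
·← 1860-11-15
·→ remeasure asunit(30, g, oz)
·← 48000000/45359237
·→ datewheel pin(2201-04-20)
·← 2201-04-20
·→ datewheel pin(2277-07-01)
·← 2277-07-01
·→ datewheel pin(1975-12-25)
·← 1975-12-25

Answer: cur=1760-07-22


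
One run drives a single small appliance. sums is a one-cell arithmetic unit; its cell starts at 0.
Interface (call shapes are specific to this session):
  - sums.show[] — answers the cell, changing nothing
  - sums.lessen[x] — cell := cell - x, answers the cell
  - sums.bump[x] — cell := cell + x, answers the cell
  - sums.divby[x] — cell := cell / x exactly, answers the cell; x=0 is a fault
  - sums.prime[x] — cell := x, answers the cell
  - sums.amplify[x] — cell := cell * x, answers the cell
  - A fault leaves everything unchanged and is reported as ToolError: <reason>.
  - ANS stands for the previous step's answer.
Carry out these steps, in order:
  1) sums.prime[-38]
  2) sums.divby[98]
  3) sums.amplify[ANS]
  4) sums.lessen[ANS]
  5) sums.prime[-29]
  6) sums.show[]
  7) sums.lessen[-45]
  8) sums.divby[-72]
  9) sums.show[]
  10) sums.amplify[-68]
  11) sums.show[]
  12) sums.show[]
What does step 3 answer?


Answer: 361/2401

Derivation:
Next I call sums.prime on x: -38, and see -38.
Invoking sums.divby on x: 98: -19/49.
I use sums.amplify on x: ANS, which returns 361/2401.
I run sums.lessen on x: ANS, and see 0.
I run sums.prime on x: -29, giving -29.
Calling sums.show, and get -29.
I call sums.lessen on x: -45, which returns 16.
I use sums.divby on x: -72: -2/9.
Invoking sums.show(), → -2/9.
Using sums.amplify on x: -68, and get 136/9.
Then sums.show(), yielding 136/9.
I call sums.show(), and get 136/9.


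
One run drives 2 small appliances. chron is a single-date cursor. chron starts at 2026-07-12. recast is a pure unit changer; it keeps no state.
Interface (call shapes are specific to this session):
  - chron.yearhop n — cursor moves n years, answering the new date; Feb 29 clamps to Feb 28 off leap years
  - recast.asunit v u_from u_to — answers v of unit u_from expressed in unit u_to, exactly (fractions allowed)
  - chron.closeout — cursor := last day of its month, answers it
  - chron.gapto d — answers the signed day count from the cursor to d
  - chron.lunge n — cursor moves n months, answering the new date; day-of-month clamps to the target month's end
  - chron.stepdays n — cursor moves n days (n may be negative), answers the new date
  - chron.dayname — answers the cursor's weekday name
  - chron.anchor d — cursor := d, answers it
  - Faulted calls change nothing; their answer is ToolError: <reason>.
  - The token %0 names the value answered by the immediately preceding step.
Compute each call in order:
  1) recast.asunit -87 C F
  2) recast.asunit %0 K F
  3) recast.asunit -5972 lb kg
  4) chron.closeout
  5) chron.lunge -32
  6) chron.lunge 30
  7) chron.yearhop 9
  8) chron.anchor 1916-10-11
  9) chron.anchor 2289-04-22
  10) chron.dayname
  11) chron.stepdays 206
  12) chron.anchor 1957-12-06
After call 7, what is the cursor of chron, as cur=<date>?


Answer: cur=2035-05-30

Derivation:
% recast.asunit v: -87 u_from: C u_to: F
:: -623/5
% recast.asunit v: %0 u_from: K u_to: F
:: -13679/20
% recast.asunit v: -5972 u_from: lb u_to: kg
:: -67721340841/25000000
% chron.closeout
:: 2026-07-31
% chron.lunge n: -32
:: 2023-11-30
% chron.lunge n: 30
:: 2026-05-30
% chron.yearhop n: 9
:: 2035-05-30
% chron.anchor d: 1916-10-11
:: 1916-10-11
% chron.anchor d: 2289-04-22
:: 2289-04-22
% chron.dayname
:: Monday
% chron.stepdays n: 206
:: 2289-11-14
% chron.anchor d: 1957-12-06
:: 1957-12-06


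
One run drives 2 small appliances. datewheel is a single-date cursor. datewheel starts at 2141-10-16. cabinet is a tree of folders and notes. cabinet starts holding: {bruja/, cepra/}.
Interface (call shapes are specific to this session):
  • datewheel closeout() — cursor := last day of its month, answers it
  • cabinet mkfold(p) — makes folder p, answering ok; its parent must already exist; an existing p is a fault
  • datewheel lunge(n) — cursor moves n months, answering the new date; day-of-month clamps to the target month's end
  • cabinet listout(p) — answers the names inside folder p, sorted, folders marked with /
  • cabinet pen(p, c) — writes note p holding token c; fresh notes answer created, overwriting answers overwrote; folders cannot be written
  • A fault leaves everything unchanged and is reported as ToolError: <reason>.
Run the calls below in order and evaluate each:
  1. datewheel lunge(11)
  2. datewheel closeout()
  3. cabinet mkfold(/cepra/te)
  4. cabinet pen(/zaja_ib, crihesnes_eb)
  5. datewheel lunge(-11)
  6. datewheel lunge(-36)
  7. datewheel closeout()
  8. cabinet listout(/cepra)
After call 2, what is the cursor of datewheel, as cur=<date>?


;; datewheel lunge(n='11') : 2142-09-16
;; datewheel closeout() : 2142-09-30
;; cabinet mkfold(p='/cepra/te') : ok
;; cabinet pen(p='/zaja_ib', c='crihesnes_eb') : created
;; datewheel lunge(n='-11') : 2141-10-30
;; datewheel lunge(n='-36') : 2138-10-30
;; datewheel closeout() : 2138-10-31
;; cabinet listout(p='/cepra') : [te/]

Answer: cur=2142-09-30


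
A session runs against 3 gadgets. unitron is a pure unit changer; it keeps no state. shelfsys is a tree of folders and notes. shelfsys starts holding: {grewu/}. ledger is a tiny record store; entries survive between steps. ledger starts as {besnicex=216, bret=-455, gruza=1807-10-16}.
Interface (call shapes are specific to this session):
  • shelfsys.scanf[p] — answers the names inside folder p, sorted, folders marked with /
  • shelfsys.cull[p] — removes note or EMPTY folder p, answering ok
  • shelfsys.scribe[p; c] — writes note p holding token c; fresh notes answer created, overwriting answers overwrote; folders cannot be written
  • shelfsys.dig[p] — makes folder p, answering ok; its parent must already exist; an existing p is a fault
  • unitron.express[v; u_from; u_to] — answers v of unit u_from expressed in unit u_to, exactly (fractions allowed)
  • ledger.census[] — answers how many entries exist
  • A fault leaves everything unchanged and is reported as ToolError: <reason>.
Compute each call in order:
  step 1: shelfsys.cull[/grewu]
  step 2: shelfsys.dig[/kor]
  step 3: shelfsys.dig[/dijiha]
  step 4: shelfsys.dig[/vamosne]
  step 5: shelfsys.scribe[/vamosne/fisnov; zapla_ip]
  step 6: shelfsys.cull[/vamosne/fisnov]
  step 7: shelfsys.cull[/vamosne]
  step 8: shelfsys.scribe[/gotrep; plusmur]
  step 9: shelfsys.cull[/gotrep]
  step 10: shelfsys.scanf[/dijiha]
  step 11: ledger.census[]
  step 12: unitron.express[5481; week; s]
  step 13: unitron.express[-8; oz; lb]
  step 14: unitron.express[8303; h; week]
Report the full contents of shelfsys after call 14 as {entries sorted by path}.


CALL shelfsys.cull[/grewu]
RET  ok
CALL shelfsys.dig[/kor]
RET  ok
CALL shelfsys.dig[/dijiha]
RET  ok
CALL shelfsys.dig[/vamosne]
RET  ok
CALL shelfsys.scribe[/vamosne/fisnov; zapla_ip]
RET  created
CALL shelfsys.cull[/vamosne/fisnov]
RET  ok
CALL shelfsys.cull[/vamosne]
RET  ok
CALL shelfsys.scribe[/gotrep; plusmur]
RET  created
CALL shelfsys.cull[/gotrep]
RET  ok
CALL shelfsys.scanf[/dijiha]
RET  []
CALL ledger.census[]
RET  3
CALL unitron.express[5481; week; s]
RET  3314908800
CALL unitron.express[-8; oz; lb]
RET  -1/2
CALL unitron.express[8303; h; week]
RET  8303/168

Answer: {dijiha/, kor/}


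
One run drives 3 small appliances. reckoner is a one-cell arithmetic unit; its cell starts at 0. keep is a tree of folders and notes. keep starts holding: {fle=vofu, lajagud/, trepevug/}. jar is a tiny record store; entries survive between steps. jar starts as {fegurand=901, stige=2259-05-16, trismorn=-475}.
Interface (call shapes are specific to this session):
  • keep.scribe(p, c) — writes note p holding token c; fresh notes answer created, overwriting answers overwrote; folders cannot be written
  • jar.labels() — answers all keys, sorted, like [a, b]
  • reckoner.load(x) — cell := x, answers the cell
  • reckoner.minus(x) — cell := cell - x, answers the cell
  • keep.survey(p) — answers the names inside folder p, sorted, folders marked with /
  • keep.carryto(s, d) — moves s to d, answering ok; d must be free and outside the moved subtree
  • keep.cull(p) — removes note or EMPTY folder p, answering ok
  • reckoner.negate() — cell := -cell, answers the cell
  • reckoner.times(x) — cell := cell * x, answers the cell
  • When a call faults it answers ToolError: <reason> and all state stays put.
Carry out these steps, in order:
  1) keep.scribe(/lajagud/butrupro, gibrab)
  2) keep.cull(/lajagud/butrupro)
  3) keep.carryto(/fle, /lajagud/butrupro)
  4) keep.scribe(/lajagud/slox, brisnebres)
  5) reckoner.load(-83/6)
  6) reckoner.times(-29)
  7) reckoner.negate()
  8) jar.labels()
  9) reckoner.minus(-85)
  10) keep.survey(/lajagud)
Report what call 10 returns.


-> scribe(p=/lajagud/butrupro, c=gibrab)
<- created
-> cull(p=/lajagud/butrupro)
<- ok
-> carryto(s=/fle, d=/lajagud/butrupro)
<- ok
-> scribe(p=/lajagud/slox, c=brisnebres)
<- created
-> load(x=-83/6)
<- -83/6
-> times(x=-29)
<- 2407/6
-> negate()
<- -2407/6
-> labels()
<- [fegurand, stige, trismorn]
-> minus(x=-85)
<- -1897/6
-> survey(p=/lajagud)
<- [butrupro, slox]

Answer: [butrupro, slox]


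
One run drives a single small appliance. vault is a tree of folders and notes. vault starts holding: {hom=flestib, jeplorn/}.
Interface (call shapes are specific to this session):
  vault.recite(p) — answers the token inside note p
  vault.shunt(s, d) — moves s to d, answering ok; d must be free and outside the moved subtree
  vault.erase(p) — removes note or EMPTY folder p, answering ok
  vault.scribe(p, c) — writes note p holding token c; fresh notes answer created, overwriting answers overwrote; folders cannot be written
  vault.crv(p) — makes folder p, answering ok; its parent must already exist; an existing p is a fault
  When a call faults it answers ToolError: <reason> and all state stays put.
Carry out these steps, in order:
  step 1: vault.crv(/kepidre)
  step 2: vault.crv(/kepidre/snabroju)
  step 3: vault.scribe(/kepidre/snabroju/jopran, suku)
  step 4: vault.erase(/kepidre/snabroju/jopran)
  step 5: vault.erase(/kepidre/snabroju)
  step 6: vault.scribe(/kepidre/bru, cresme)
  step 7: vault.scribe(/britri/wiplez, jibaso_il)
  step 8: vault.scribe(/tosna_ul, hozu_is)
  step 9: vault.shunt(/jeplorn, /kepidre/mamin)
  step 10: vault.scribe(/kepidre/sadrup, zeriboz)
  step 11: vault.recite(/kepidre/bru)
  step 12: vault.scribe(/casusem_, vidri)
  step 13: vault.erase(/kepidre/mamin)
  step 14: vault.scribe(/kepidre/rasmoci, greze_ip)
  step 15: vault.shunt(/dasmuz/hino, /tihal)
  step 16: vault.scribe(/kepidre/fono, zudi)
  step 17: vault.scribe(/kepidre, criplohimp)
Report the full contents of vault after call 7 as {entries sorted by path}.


==> vault.crv(p→/kepidre)
<== ok
==> vault.crv(p→/kepidre/snabroju)
<== ok
==> vault.scribe(p→/kepidre/snabroju/jopran, c→suku)
<== created
==> vault.erase(p→/kepidre/snabroju/jopran)
<== ok
==> vault.erase(p→/kepidre/snabroju)
<== ok
==> vault.scribe(p→/kepidre/bru, c→cresme)
<== created
==> vault.scribe(p→/britri/wiplez, c→jibaso_il)
<== ToolError: no parent
==> vault.scribe(p→/tosna_ul, c→hozu_is)
<== created
==> vault.shunt(s→/jeplorn, d→/kepidre/mamin)
<== ok
==> vault.scribe(p→/kepidre/sadrup, c→zeriboz)
<== created
==> vault.recite(p→/kepidre/bru)
<== cresme
==> vault.scribe(p→/casusem_, c→vidri)
<== created
==> vault.erase(p→/kepidre/mamin)
<== ok
==> vault.scribe(p→/kepidre/rasmoci, c→greze_ip)
<== created
==> vault.shunt(s→/dasmuz/hino, d→/tihal)
<== ToolError: not found
==> vault.scribe(p→/kepidre/fono, c→zudi)
<== created
==> vault.scribe(p→/kepidre, c→criplohimp)
<== ToolError: is a directory

Answer: {hom=flestib, jeplorn/, kepidre/, kepidre/bru=cresme}


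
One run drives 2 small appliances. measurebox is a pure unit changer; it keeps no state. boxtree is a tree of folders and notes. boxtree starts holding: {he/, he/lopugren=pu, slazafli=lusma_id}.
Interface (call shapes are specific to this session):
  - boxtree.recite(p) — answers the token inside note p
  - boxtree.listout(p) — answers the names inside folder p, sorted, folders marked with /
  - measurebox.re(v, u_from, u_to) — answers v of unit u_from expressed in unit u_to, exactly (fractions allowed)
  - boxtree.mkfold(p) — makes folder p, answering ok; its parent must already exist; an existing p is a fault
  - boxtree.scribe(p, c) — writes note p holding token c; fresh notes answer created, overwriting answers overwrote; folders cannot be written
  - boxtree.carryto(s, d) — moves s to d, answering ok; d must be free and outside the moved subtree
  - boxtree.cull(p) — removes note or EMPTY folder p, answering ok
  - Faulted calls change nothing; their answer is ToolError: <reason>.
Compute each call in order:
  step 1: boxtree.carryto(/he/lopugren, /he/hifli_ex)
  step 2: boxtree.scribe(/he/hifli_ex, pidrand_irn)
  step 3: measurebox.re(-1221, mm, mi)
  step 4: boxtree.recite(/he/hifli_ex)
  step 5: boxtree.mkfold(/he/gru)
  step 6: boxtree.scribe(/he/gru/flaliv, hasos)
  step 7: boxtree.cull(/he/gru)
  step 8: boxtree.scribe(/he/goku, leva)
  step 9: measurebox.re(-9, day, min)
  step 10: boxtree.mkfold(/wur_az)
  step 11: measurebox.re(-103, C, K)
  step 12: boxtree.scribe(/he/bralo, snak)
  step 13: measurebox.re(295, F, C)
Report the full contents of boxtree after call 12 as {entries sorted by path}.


Then boxtree.carryto on s=/he/lopugren, d=/he/hifli_ex, — result: ok.
Using boxtree.scribe on p=/he/hifli_ex, c=pidrand_irn, and get overwrote.
Now I run measurebox.re on v=-1221, u_from=mm, u_to=mi: -37/48768.
I call boxtree.recite on p=/he/hifli_ex, giving pidrand_irn.
Invoking boxtree.mkfold on p=/he/gru, giving ok.
I run boxtree.scribe on p=/he/gru/flaliv, c=hasos, giving created.
I try boxtree.cull on p=/he/gru, and get ToolError: not empty.
I use boxtree.scribe on p=/he/goku, c=leva, giving created.
Then measurebox.re on v=-9, u_from=day, u_to=min, yielding -12960.
I try boxtree.mkfold on p=/wur_az: ok.
I use measurebox.re on v=-103, u_from=C, u_to=K, — result: 3403/20.
I invoke boxtree.scribe on p=/he/bralo, c=snak, and observe created.
I try measurebox.re on v=295, u_from=F, u_to=C, which returns 1315/9.

Answer: {he/, he/bralo=snak, he/goku=leva, he/gru/, he/gru/flaliv=hasos, he/hifli_ex=pidrand_irn, slazafli=lusma_id, wur_az/}


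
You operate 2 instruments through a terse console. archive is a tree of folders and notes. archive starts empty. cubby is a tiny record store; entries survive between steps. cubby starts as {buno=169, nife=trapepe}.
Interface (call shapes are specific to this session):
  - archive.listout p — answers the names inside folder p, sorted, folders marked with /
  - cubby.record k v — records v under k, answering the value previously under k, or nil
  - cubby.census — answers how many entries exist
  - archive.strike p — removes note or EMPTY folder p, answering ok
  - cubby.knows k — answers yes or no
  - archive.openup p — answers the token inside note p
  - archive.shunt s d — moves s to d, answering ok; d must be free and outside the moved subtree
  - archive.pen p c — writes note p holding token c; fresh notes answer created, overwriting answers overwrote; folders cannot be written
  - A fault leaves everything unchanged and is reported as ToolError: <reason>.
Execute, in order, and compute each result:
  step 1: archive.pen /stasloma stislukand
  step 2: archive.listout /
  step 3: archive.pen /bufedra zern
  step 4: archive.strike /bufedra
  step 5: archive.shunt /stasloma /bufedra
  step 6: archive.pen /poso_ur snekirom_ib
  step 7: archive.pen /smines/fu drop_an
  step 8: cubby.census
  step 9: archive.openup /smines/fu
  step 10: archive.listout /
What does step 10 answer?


-- archive.pen(p=/stasloma, c=stislukand) ~> created
-- archive.listout(p=/) ~> [stasloma]
-- archive.pen(p=/bufedra, c=zern) ~> created
-- archive.strike(p=/bufedra) ~> ok
-- archive.shunt(s=/stasloma, d=/bufedra) ~> ok
-- archive.pen(p=/poso_ur, c=snekirom_ib) ~> created
-- archive.pen(p=/smines/fu, c=drop_an) ~> ToolError: no parent
-- cubby.census() ~> 2
-- archive.openup(p=/smines/fu) ~> ToolError: not found
-- archive.listout(p=/) ~> [bufedra, poso_ur]

Answer: [bufedra, poso_ur]


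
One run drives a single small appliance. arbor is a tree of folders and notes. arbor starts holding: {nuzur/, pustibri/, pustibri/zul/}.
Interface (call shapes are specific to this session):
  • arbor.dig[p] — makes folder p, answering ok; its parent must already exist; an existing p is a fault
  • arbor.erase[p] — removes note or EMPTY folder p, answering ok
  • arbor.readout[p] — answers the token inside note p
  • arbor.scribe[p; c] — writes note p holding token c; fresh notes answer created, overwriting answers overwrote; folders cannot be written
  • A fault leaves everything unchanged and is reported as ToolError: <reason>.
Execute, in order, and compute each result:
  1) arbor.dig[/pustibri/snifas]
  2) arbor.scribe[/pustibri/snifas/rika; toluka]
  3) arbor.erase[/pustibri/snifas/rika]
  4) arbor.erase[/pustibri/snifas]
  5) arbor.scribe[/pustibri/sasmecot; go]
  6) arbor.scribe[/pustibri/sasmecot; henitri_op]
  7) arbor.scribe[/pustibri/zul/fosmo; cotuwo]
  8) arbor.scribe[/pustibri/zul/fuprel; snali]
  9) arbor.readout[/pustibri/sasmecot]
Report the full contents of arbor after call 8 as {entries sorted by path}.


Answer: {nuzur/, pustibri/, pustibri/sasmecot=henitri_op, pustibri/zul/, pustibri/zul/fosmo=cotuwo, pustibri/zul/fuprel=snali}

Derivation:
Act: arbor.dig[p=/pustibri/snifas]
Obs: ok
Act: arbor.scribe[p=/pustibri/snifas/rika; c=toluka]
Obs: created
Act: arbor.erase[p=/pustibri/snifas/rika]
Obs: ok
Act: arbor.erase[p=/pustibri/snifas]
Obs: ok
Act: arbor.scribe[p=/pustibri/sasmecot; c=go]
Obs: created
Act: arbor.scribe[p=/pustibri/sasmecot; c=henitri_op]
Obs: overwrote
Act: arbor.scribe[p=/pustibri/zul/fosmo; c=cotuwo]
Obs: created
Act: arbor.scribe[p=/pustibri/zul/fuprel; c=snali]
Obs: created
Act: arbor.readout[p=/pustibri/sasmecot]
Obs: henitri_op


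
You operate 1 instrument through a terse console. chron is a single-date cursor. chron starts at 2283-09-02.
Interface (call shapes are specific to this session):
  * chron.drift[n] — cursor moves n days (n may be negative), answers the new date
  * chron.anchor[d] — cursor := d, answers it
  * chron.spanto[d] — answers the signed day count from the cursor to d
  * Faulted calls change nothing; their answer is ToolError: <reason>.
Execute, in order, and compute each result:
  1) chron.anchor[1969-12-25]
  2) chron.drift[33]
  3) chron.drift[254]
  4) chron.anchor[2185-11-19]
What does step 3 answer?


I call chron.anchor(d=1969-12-25), and observe 1969-12-25.
I call chron.drift(n=33), giving 1970-01-27.
Using chron.drift(n=254), and see 1970-10-08.
Now I run chron.anchor(d=2185-11-19), and get 2185-11-19.

Answer: 1970-10-08


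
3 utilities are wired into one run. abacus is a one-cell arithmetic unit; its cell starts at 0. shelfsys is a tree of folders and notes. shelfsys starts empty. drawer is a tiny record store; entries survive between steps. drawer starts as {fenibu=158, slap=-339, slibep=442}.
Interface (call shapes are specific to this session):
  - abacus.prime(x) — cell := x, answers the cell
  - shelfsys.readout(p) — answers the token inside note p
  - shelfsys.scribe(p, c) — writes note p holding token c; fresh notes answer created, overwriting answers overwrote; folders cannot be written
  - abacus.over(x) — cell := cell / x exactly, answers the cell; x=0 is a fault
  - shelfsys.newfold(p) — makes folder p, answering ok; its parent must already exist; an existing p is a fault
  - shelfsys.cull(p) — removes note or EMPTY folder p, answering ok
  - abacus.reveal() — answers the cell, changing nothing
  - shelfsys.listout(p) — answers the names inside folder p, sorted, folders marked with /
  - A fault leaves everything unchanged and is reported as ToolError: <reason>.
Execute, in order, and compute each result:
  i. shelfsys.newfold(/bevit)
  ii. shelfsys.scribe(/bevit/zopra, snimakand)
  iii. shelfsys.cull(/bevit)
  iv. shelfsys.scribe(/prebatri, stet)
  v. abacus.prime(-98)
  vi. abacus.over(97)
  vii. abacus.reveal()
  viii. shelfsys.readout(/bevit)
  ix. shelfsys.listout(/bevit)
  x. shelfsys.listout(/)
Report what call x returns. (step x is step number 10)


Answer: [bevit/, prebatri]

Derivation:
> newfold p=/bevit
  ok
> scribe p=/bevit/zopra c=snimakand
  created
> cull p=/bevit
  ToolError: not empty
> scribe p=/prebatri c=stet
  created
> prime x=-98
  -98
> over x=97
  -98/97
> reveal
  -98/97
> readout p=/bevit
  ToolError: is a directory
> listout p=/bevit
  [zopra]
> listout p=/
  [bevit/, prebatri]


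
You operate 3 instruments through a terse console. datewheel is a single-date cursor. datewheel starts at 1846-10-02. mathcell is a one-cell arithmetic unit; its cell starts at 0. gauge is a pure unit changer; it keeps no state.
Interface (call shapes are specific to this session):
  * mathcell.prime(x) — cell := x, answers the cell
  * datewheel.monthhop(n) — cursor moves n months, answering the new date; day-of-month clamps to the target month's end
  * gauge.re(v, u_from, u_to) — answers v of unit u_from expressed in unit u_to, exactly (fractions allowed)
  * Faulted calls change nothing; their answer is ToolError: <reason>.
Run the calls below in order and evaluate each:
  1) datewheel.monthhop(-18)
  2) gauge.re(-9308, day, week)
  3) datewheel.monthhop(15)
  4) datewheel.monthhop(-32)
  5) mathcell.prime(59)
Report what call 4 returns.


I use monthhop using -18, — result: 1845-04-02.
I call re using -9308, day, week, which returns -9308/7.
I try monthhop using 15, and observe 1846-07-02.
Calling monthhop using -32, yielding 1843-11-02.
Next I call prime using 59, and get 59.

Answer: 1843-11-02


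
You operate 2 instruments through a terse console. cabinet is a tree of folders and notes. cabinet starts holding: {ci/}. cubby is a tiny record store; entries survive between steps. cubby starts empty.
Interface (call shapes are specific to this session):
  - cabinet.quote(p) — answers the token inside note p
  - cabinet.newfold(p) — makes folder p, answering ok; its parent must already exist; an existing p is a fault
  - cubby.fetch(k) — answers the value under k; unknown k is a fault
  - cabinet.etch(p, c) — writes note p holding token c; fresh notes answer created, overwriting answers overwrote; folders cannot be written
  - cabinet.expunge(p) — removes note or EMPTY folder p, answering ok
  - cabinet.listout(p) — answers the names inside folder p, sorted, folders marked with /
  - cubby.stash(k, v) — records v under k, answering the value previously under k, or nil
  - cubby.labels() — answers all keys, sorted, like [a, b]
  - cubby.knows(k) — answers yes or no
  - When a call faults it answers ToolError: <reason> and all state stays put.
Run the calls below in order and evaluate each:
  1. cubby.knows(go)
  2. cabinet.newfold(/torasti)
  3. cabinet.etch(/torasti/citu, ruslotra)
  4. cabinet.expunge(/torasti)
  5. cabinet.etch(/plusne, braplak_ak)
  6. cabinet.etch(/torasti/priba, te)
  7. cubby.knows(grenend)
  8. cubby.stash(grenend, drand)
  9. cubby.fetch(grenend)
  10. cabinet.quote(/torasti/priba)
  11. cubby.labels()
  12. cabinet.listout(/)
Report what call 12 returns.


I invoke cubby.knows using k=go, yielding no.
Now I run cabinet.newfold using p=/torasti, — result: ok.
Then cabinet.etch using p=/torasti/citu, c=ruslotra: created.
Invoking cabinet.expunge using p=/torasti, yielding ToolError: not empty.
Calling cabinet.etch using p=/plusne, c=braplak_ak, and observe created.
Next I call cabinet.etch using p=/torasti/priba, c=te, and see created.
Then cubby.knows using k=grenend, and see no.
I use cubby.stash using k=grenend, v=drand, and observe nil.
Next I call cubby.fetch using k=grenend, giving drand.
Using cabinet.quote using p=/torasti/priba, — result: te.
Next I call cubby.labels: [grenend].
Using cabinet.listout using p=/, and observe [ci/, plusne, torasti/].

Answer: [ci/, plusne, torasti/]


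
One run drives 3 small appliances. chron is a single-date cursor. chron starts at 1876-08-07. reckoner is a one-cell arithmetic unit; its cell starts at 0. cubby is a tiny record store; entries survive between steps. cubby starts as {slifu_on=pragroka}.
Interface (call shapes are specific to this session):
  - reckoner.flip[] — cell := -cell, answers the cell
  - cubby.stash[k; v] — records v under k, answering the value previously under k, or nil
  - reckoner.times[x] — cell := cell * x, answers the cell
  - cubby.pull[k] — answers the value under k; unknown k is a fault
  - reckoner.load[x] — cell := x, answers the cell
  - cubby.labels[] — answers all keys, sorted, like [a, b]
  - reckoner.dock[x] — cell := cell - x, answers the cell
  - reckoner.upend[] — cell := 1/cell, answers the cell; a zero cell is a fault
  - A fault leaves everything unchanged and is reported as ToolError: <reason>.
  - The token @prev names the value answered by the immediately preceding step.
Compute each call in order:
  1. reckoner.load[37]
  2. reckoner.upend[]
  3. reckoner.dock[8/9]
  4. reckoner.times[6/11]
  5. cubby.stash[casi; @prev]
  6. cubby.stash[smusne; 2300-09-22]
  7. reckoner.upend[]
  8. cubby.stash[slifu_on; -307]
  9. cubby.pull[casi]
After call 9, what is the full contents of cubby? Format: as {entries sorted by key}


Answer: {casi=-574/1221, slifu_on=-307, smusne=2300-09-22}

Derivation:
Calling load(x=37), — result: 37.
Now I run upend(), yielding 1/37.
Now I run dock(x=8/9), which returns -287/333.
Invoking times(x=6/11), and get -574/1221.
I call stash(k=casi, v=@prev): nil.
Calling stash(k=smusne, v=2300-09-22), giving nil.
Then upend(), and see -1221/574.
I run stash(k=slifu_on, v=-307), and get pragroka.
I run pull(k=casi), yielding -574/1221.
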